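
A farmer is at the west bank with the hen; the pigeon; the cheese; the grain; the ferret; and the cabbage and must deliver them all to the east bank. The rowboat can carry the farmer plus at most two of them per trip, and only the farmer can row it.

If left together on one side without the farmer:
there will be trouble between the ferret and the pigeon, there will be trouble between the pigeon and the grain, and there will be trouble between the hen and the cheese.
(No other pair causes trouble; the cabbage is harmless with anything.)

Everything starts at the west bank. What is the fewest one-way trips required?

Counting alone: the farmer can take at most 2 across per trip to the east bank, so moving all 6 needs at least 3 loaded trips out, with a return between consecutive ones — at least 5 crossings.
The safety rule pushes this higher. Following every safe sequence of crossings, the most of the 6 that can be at the east bank as the rowboat arrives there on crossing 5 is 5 — never all 6.
So no plan with fewer than 7 crossings exists, and this one achieves 7:
1. Farmer goes to the east bank with the hen and the pigeon.  [the west bank: the cabbage, the cheese, the ferret, the grain | the east bank: the hen, the pigeon]
2. Farmer goes back to the west bank alone.  [the west bank: the cabbage, the cheese, the ferret, the grain | the east bank: the hen, the pigeon]
3. Farmer goes to the east bank with the grain.  [the west bank: the cabbage, the cheese, the ferret | the east bank: the grain, the hen, the pigeon]
4. Farmer goes back to the west bank with the pigeon.  [the west bank: the cabbage, the cheese, the ferret, the pigeon | the east bank: the grain, the hen]
5. Farmer goes to the east bank with the cabbage and the ferret.  [the west bank: the cheese, the pigeon | the east bank: the cabbage, the ferret, the grain, the hen]
6. Farmer goes back to the west bank alone.  [the west bank: the cheese, the pigeon | the east bank: the cabbage, the ferret, the grain, the hen]
7. Farmer goes to the east bank with the cheese and the pigeon.  [the west bank: — | the east bank: the cabbage, the cheese, the ferret, the grain, the hen, the pigeon]

7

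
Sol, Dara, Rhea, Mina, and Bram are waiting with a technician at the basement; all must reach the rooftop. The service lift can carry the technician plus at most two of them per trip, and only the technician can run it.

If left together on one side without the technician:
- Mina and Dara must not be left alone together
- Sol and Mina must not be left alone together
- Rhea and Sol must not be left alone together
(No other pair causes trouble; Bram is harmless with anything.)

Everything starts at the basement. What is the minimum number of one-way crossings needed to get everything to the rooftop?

5

Counting alone: the technician can take at most 2 across per trip to the rooftop, so moving all 5 needs at least 3 loaded trips out, with a return between consecutive ones — at least 5 crossings.
The plan below uses exactly 5 crossings, so it is optimal:
1. Technician goes to the rooftop with Dara and Sol.  [the basement: Bram, Mina, Rhea | the rooftop: Dara, Sol]
2. Technician goes back to the basement alone.  [the basement: Bram, Mina, Rhea | the rooftop: Dara, Sol]
3. Technician goes to the rooftop with Bram.  [the basement: Mina, Rhea | the rooftop: Bram, Dara, Sol]
4. Technician goes back to the basement alone.  [the basement: Mina, Rhea | the rooftop: Bram, Dara, Sol]
5. Technician goes to the rooftop with Mina and Rhea.  [the basement: — | the rooftop: Bram, Dara, Mina, Rhea, Sol]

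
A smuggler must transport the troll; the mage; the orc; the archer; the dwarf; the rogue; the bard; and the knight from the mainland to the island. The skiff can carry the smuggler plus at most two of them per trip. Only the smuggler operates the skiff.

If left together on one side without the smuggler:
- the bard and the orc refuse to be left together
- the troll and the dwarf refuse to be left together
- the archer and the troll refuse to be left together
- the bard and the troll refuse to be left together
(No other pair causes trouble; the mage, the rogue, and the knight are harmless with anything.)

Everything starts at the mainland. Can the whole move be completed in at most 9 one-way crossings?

Yes — this plan uses 9 crossings (≤ 9):
1. Smuggler goes to the island with the orc and the troll.
2. Smuggler goes back to the mainland alone.
3. Smuggler goes to the island with the mage.
4. Smuggler goes back to the mainland alone.
5. Smuggler goes to the island with the knight and the rogue.
6. Smuggler goes back to the mainland alone.
7. Smuggler goes to the island with the archer and the dwarf.
8. Smuggler goes back to the mainland with the troll.
9. Smuggler goes to the island with the bard and the troll.

Yes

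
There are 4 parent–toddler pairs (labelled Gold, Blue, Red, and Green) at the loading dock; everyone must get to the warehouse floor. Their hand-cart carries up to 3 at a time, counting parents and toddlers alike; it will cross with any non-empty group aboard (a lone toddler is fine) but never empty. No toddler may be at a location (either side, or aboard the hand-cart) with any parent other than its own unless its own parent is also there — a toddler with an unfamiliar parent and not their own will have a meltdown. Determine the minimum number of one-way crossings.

9

Counting alone: each trip to the warehouse floor takes at most 3 across and each return brings at least 1 back, so after t trips out (and t−1 returns) at most 3t − (t−1) of the 8 are across; that first reaches 8 at t = 4, so at least 7 crossings are needed.
The safety rule pushes this higher. Following every safe sequence of crossings, the most of the 8 that can be at the warehouse floor as the hand-cart arrives there on crossing 7 is 7 — never all 8.
So no plan with fewer than 9 crossings exists, and this one achieves 9:
1. parent Gold and toddler Gold cross → the warehouse floor.
2. parent Gold crosses ← the loading dock.
3. parent Blue, parent Gold, and toddler Blue cross → the warehouse floor.
4. parent Gold and toddler Gold cross ← the loading dock.
5. parent Gold, parent Green, and parent Red cross → the warehouse floor.
6. toddler Blue crosses ← the loading dock.
7. toddler Blue and toddler Gold cross → the warehouse floor.
8. toddler Gold crosses ← the loading dock.
9. toddler Gold, toddler Green, and toddler Red cross → the warehouse floor.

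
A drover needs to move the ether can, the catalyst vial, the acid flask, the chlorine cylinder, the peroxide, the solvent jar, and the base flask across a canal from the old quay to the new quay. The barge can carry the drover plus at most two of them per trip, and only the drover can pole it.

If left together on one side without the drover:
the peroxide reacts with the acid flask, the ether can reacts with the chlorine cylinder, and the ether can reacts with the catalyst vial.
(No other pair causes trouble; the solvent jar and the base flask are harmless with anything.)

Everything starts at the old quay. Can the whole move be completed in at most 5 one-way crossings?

No

Counting alone: the drover can take at most 2 across per trip to the new quay, so moving all 7 needs at least 4 loaded trips out, with a return between consecutive ones — at least 7 crossings.
Since 5 < 7, 5 crossings cannot be enough. (The shortest complete plan in fact takes 7:)
1. Drover goes to the new quay with the acid flask and the ether can.
2. Drover goes back to the old quay alone.
3. Drover goes to the new quay with the catalyst vial and the chlorine cylinder.
4. Drover goes back to the old quay with the ether can.
5. Drover goes to the new quay with the base flask and the solvent jar.
6. Drover goes back to the old quay alone.
7. Drover goes to the new quay with the ether can and the peroxide.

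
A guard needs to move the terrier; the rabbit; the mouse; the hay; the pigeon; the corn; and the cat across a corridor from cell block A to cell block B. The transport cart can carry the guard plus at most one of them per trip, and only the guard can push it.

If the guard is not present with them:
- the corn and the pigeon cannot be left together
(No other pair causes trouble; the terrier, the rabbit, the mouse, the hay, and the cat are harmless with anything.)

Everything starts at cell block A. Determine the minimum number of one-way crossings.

13

Counting alone: the guard can take at most 1 across per trip to cell block B, so moving all 7 needs at least 7 loaded trips out, with a return between consecutive ones — at least 13 crossings.
The plan below uses exactly 13 crossings, so it is optimal:
1. Guard goes to cell block B with the pigeon.
2. Guard goes back to cell block A alone.
3. Guard goes to cell block B with the terrier.
4. Guard goes back to cell block A alone.
5. Guard goes to cell block B with the rabbit.
6. Guard goes back to cell block A alone.
7. Guard goes to cell block B with the mouse.
8. Guard goes back to cell block A alone.
9. Guard goes to cell block B with the hay.
10. Guard goes back to cell block A alone.
11. Guard goes to cell block B with the cat.
12. Guard goes back to cell block A alone.
13. Guard goes to cell block B with the corn.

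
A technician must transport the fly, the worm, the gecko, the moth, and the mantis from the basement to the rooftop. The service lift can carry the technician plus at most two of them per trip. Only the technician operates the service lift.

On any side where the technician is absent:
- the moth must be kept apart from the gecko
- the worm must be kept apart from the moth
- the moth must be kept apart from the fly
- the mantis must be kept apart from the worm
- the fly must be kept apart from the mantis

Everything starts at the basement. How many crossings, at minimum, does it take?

Counting alone: the technician can take at most 2 across per trip to the rooftop, so moving all 5 needs at least 3 loaded trips out, with a return between consecutive ones — at least 5 crossings.
The safety rule pushes this higher. Following every safe sequence of crossings, the most of the 5 that can be at the rooftop as the service lift arrives there on crossing 5 is 4 — never all 5.
So no plan with fewer than 7 crossings exists, and this one achieves 7:
1. Technician goes to the rooftop with the mantis and the moth.  [the basement: the fly, the gecko, the worm | the rooftop: the mantis, the moth]
2. Technician goes back to the basement alone.  [the basement: the fly, the gecko, the worm | the rooftop: the mantis, the moth]
3. Technician goes to the rooftop with the fly.  [the basement: the gecko, the worm | the rooftop: the fly, the mantis, the moth]
4. Technician goes back to the basement with the mantis and the moth.  [the basement: the gecko, the mantis, the moth, the worm | the rooftop: the fly]
5. Technician goes to the rooftop with the gecko and the worm.  [the basement: the mantis, the moth | the rooftop: the fly, the gecko, the worm]
6. Technician goes back to the basement alone.  [the basement: the mantis, the moth | the rooftop: the fly, the gecko, the worm]
7. Technician goes to the rooftop with the mantis and the moth.  [the basement: — | the rooftop: the fly, the gecko, the mantis, the moth, the worm]

7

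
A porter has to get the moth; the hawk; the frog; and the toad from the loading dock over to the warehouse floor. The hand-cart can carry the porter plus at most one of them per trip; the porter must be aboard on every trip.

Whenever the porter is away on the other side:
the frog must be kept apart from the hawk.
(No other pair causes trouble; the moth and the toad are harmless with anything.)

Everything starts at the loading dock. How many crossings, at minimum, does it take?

Counting alone: the porter can take at most 1 across per trip to the warehouse floor, so moving all 4 needs at least 4 loaded trips out, with a return between consecutive ones — at least 7 crossings.
The plan below uses exactly 7 crossings, so it is optimal:
1. Porter goes to the warehouse floor with the hawk.
2. Porter goes back to the loading dock alone.
3. Porter goes to the warehouse floor with the moth.
4. Porter goes back to the loading dock alone.
5. Porter goes to the warehouse floor with the toad.
6. Porter goes back to the loading dock alone.
7. Porter goes to the warehouse floor with the frog.

7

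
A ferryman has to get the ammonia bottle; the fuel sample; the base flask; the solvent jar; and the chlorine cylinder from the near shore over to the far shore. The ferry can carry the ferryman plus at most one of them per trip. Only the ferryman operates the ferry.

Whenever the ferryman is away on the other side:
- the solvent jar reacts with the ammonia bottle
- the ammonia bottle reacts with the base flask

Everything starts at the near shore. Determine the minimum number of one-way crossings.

11

Counting alone: the ferryman can take at most 1 across per trip to the far shore, so moving all 5 needs at least 5 loaded trips out, with a return between consecutive ones — at least 9 crossings.
The safety rule pushes this higher. Following every safe sequence of crossings, the most of the 5 that can be at the far shore as the ferry arrives there on crossing 9 is 4 — never all 5.
So no plan with fewer than 11 crossings exists, and this one achieves 11:
1. Ferryman goes to the far shore with the ammonia bottle.  [the near shore: the base flask, the chlorine cylinder, the fuel sample, the solvent jar | the far shore: the ammonia bottle]
2. Ferryman goes back to the near shore alone.  [the near shore: the base flask, the chlorine cylinder, the fuel sample, the solvent jar | the far shore: the ammonia bottle]
3. Ferryman goes to the far shore with the fuel sample.  [the near shore: the base flask, the chlorine cylinder, the solvent jar | the far shore: the ammonia bottle, the fuel sample]
4. Ferryman goes back to the near shore alone.  [the near shore: the base flask, the chlorine cylinder, the solvent jar | the far shore: the ammonia bottle, the fuel sample]
5. Ferryman goes to the far shore with the base flask.  [the near shore: the chlorine cylinder, the solvent jar | the far shore: the ammonia bottle, the base flask, the fuel sample]
6. Ferryman goes back to the near shore with the ammonia bottle.  [the near shore: the ammonia bottle, the chlorine cylinder, the solvent jar | the far shore: the base flask, the fuel sample]
7. Ferryman goes to the far shore with the solvent jar.  [the near shore: the ammonia bottle, the chlorine cylinder | the far shore: the base flask, the fuel sample, the solvent jar]
8. Ferryman goes back to the near shore alone.  [the near shore: the ammonia bottle, the chlorine cylinder | the far shore: the base flask, the fuel sample, the solvent jar]
9. Ferryman goes to the far shore with the chlorine cylinder.  [the near shore: the ammonia bottle | the far shore: the base flask, the chlorine cylinder, the fuel sample, the solvent jar]
10. Ferryman goes back to the near shore alone.  [the near shore: the ammonia bottle | the far shore: the base flask, the chlorine cylinder, the fuel sample, the solvent jar]
11. Ferryman goes to the far shore with the ammonia bottle.  [the near shore: — | the far shore: the ammonia bottle, the base flask, the chlorine cylinder, the fuel sample, the solvent jar]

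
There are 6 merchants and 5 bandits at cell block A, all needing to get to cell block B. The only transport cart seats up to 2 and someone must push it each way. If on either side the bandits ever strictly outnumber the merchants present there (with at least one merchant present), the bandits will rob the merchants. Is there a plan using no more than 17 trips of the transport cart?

Counting alone: each trip to cell block B takes at most 2 across and each return brings at least 1 back, so after t trips out (and t−1 returns) at most 2t − (t−1) of the 11 are across; that first reaches 11 at t = 10, so at least 19 crossings are needed.
Since 17 < 19, 17 crossings cannot be enough. (The shortest complete plan in fact takes 19:)
1. 2 bandits → cell block B.  (cell block A: 6M 3B; cell block B: 0M 2B)
2. 1 bandit ← cell block A.  (cell block A: 6M 4B; cell block B: 0M 1B)
3. 2 bandits → cell block B.  (cell block A: 6M 2B; cell block B: 0M 3B)
4. 1 bandit ← cell block A.  (cell block A: 6M 3B; cell block B: 0M 2B)
5. 2 merchants → cell block B.  (cell block A: 4M 3B; cell block B: 2M 2B)
6. 1 bandit ← cell block A.  (cell block A: 4M 4B; cell block B: 2M 1B)
7. 1 merchant and 1 bandit → cell block B.  (cell block A: 3M 3B; cell block B: 3M 2B)
8. 1 merchant ← cell block A.  (cell block A: 4M 3B; cell block B: 2M 2B)
9. 1 merchant and 1 bandit → cell block B.  (cell block A: 3M 2B; cell block B: 3M 3B)
10. 1 bandit ← cell block A.  (cell block A: 3M 3B; cell block B: 3M 2B)
11. 1 merchant and 1 bandit → cell block B.  (cell block A: 2M 2B; cell block B: 4M 3B)
12. 1 merchant ← cell block A.  (cell block A: 3M 2B; cell block B: 3M 3B)
13. 1 merchant and 1 bandit → cell block B.  (cell block A: 2M 1B; cell block B: 4M 4B)
14. 1 bandit ← cell block A.  (cell block A: 2M 2B; cell block B: 4M 3B)
15. 1 merchant and 1 bandit → cell block B.  (cell block A: 1M 1B; cell block B: 5M 4B)
16. 1 merchant ← cell block A.  (cell block A: 2M 1B; cell block B: 4M 4B)
17. 1 merchant and 1 bandit → cell block B.  (cell block A: 1M 0B; cell block B: 5M 5B)
18. 1 bandit ← cell block A.  (cell block A: 1M 1B; cell block B: 5M 4B)
19. 1 merchant and 1 bandit → cell block B.  (cell block A: 0M 0B; cell block B: 6M 5B)

No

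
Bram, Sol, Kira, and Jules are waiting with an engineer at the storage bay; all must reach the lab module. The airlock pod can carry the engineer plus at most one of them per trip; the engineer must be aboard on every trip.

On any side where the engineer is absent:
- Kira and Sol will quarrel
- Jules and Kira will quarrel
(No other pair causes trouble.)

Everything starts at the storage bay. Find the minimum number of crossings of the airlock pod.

Counting alone: the engineer can take at most 1 across per trip to the lab module, so moving all 4 needs at least 4 loaded trips out, with a return between consecutive ones — at least 7 crossings.
The safety rule pushes this higher. Following every safe sequence of crossings, the most of the 4 that can be at the lab module as the airlock pod arrives there on crossing 7 is 3 — never all 4.
So no plan with fewer than 9 crossings exists, and this one achieves 9:
1. Engineer goes to the lab module with Kira.  [the storage bay: Bram, Jules, Sol | the lab module: Kira]
2. Engineer goes back to the storage bay alone.  [the storage bay: Bram, Jules, Sol | the lab module: Kira]
3. Engineer goes to the lab module with Bram.  [the storage bay: Jules, Sol | the lab module: Bram, Kira]
4. Engineer goes back to the storage bay alone.  [the storage bay: Jules, Sol | the lab module: Bram, Kira]
5. Engineer goes to the lab module with Sol.  [the storage bay: Jules | the lab module: Bram, Kira, Sol]
6. Engineer goes back to the storage bay with Kira.  [the storage bay: Jules, Kira | the lab module: Bram, Sol]
7. Engineer goes to the lab module with Jules.  [the storage bay: Kira | the lab module: Bram, Jules, Sol]
8. Engineer goes back to the storage bay alone.  [the storage bay: Kira | the lab module: Bram, Jules, Sol]
9. Engineer goes to the lab module with Kira.  [the storage bay: — | the lab module: Bram, Jules, Kira, Sol]

9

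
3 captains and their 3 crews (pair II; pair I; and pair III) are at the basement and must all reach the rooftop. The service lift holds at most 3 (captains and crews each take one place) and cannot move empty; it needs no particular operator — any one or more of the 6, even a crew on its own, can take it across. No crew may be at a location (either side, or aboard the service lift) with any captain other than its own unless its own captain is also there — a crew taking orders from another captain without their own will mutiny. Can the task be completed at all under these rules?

Yes

1. captain II and crew II cross → the rooftop.
2. captain II crosses ← the basement.
3. captain I, captain II, and captain III cross → the rooftop.
4. crew II crosses ← the basement.
5. crew I, crew II, and crew III cross → the rooftop.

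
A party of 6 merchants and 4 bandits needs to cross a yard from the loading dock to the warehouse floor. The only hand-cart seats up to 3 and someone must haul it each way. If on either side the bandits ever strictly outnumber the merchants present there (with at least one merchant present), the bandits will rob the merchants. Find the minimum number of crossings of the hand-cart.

Counting alone: each trip to the warehouse floor takes at most 3 across and each return brings at least 1 back, so after t trips out (and t−1 returns) at most 3t − (t−1) of the 10 are across; that first reaches 10 at t = 5, so at least 9 crossings are needed.
The plan below uses exactly 9 crossings, so it is optimal:
1. 2 bandits → the warehouse floor.  (the loading dock: 6M 2B; the warehouse floor: 0M 2B)
2. 1 bandit ← the loading dock.  (the loading dock: 6M 3B; the warehouse floor: 0M 1B)
3. 3 bandits → the warehouse floor.  (the loading dock: 6M 0B; the warehouse floor: 0M 4B)
4. 1 bandit ← the loading dock.  (the loading dock: 6M 1B; the warehouse floor: 0M 3B)
5. 3 merchants → the warehouse floor.  (the loading dock: 3M 1B; the warehouse floor: 3M 3B)
6. 1 bandit ← the loading dock.  (the loading dock: 3M 2B; the warehouse floor: 3M 2B)
7. 1 merchant and 2 bandits → the warehouse floor.  (the loading dock: 2M 0B; the warehouse floor: 4M 4B)
8. 1 bandit ← the loading dock.  (the loading dock: 2M 1B; the warehouse floor: 4M 3B)
9. 2 merchants and 1 bandit → the warehouse floor.  (the loading dock: 0M 0B; the warehouse floor: 6M 4B)

9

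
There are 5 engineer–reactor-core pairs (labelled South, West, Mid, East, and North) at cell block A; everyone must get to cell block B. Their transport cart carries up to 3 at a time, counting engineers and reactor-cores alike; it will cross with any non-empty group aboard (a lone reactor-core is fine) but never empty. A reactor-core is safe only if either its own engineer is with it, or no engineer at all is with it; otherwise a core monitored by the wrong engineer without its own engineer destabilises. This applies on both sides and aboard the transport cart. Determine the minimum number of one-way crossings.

Counting alone: each trip to cell block B takes at most 3 across and each return brings at least 1 back, so after t trips out (and t−1 returns) at most 3t − (t−1) of the 10 are across; that first reaches 10 at t = 5, so at least 9 crossings are needed.
The safety rule pushes this higher. Following every safe sequence of crossings, the most of the 10 that can be at cell block B as the transport cart arrives there on crossing 9 is 9 — never all 10.
So no plan with fewer than 11 crossings exists, and this one achieves 11:
1. engineer South and reactor-core South cross → cell block B.
2. engineer South crosses ← cell block A.
3. reactor-core East, reactor-core Mid, and reactor-core West cross → cell block B.
4. reactor-core South crosses ← cell block A.
5. engineer East, engineer Mid, and engineer West cross → cell block B.
6. engineer West and reactor-core West cross ← cell block A.
7. engineer North, engineer South, and engineer West cross → cell block B.
8. reactor-core Mid crosses ← cell block A.
9. reactor-core South and reactor-core West cross → cell block B.
10. reactor-core South crosses ← cell block A.
11. reactor-core Mid, reactor-core North, and reactor-core South cross → cell block B.

11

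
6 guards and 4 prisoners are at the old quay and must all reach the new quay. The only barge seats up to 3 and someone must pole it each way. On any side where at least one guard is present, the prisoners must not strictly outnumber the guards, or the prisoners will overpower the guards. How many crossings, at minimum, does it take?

9

Counting alone: each trip to the new quay takes at most 3 across and each return brings at least 1 back, so after t trips out (and t−1 returns) at most 3t − (t−1) of the 10 are across; that first reaches 10 at t = 5, so at least 9 crossings are needed.
The plan below uses exactly 9 crossings, so it is optimal:
1. 2 prisoners → the new quay.  (the old quay: 6G 2P; the new quay: 0G 2P)
2. 1 prisoner ← the old quay.  (the old quay: 6G 3P; the new quay: 0G 1P)
3. 3 prisoners → the new quay.  (the old quay: 6G 0P; the new quay: 0G 4P)
4. 1 prisoner ← the old quay.  (the old quay: 6G 1P; the new quay: 0G 3P)
5. 3 guards → the new quay.  (the old quay: 3G 1P; the new quay: 3G 3P)
6. 1 prisoner ← the old quay.  (the old quay: 3G 2P; the new quay: 3G 2P)
7. 1 guard and 2 prisoners → the new quay.  (the old quay: 2G 0P; the new quay: 4G 4P)
8. 1 prisoner ← the old quay.  (the old quay: 2G 1P; the new quay: 4G 3P)
9. 2 guards and 1 prisoner → the new quay.  (the old quay: 0G 0P; the new quay: 6G 4P)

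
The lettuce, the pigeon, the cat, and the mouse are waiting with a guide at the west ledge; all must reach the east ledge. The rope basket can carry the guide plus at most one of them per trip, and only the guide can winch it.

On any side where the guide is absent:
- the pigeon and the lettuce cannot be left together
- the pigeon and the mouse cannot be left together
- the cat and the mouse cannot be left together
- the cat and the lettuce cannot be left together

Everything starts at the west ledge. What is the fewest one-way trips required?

Whatever the first load, the items left behind include a forbidden pair without the guide. No opening move is safe, so no plan exists.

impossible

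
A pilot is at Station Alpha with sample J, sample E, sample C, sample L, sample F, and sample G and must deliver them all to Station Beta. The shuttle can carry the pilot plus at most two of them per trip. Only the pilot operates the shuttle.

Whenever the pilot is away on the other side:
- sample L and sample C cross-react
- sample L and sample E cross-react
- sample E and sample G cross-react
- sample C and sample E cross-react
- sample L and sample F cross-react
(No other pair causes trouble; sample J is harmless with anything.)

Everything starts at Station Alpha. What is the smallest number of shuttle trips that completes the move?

9

Counting alone: the pilot can take at most 2 across per trip to Station Beta, so moving all 6 needs at least 3 loaded trips out, with a return between consecutive ones — at least 5 crossings.
The safety rule pushes this higher. Following every safe sequence of crossings, the most of the 6 that can be at Station Beta as the shuttle arrives there on crossings 5, 7 is 4, 5 respectively — never all 6.
So no plan with fewer than 9 crossings exists, and this one achieves 9:
1. Pilot goes to Station Beta with sample E and sample L.
2. Pilot goes back to Station Alpha with sample E.
3. Pilot goes to Station Beta with sample E and sample J.
4. Pilot goes back to Station Alpha with sample E.
5. Pilot goes to Station Beta with sample E and sample F.
6. Pilot goes back to Station Alpha with sample L.
7. Pilot goes to Station Beta with sample C and sample G.
8. Pilot goes back to Station Alpha with sample E.
9. Pilot goes to Station Beta with sample E and sample L.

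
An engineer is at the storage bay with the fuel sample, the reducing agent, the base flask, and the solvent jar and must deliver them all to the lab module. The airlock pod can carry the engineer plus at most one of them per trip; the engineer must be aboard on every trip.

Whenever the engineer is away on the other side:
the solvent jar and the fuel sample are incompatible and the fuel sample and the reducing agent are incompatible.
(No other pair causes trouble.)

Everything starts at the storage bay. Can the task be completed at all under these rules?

1. Engineer goes to the lab module with the fuel sample.  [the storage bay: the base flask, the reducing agent, the solvent jar | the lab module: the fuel sample]
2. Engineer goes back to the storage bay alone.  [the storage bay: the base flask, the reducing agent, the solvent jar | the lab module: the fuel sample]
3. Engineer goes to the lab module with the reducing agent.  [the storage bay: the base flask, the solvent jar | the lab module: the fuel sample, the reducing agent]
4. Engineer goes back to the storage bay with the fuel sample.  [the storage bay: the base flask, the fuel sample, the solvent jar | the lab module: the reducing agent]
5. Engineer goes to the lab module with the solvent jar.  [the storage bay: the base flask, the fuel sample | the lab module: the reducing agent, the solvent jar]
6. Engineer goes back to the storage bay alone.  [the storage bay: the base flask, the fuel sample | the lab module: the reducing agent, the solvent jar]
7. Engineer goes to the lab module with the base flask.  [the storage bay: the fuel sample | the lab module: the base flask, the reducing agent, the solvent jar]
8. Engineer goes back to the storage bay alone.  [the storage bay: the fuel sample | the lab module: the base flask, the reducing agent, the solvent jar]
9. Engineer goes to the lab module with the fuel sample.  [the storage bay: — | the lab module: the base flask, the fuel sample, the reducing agent, the solvent jar]

Yes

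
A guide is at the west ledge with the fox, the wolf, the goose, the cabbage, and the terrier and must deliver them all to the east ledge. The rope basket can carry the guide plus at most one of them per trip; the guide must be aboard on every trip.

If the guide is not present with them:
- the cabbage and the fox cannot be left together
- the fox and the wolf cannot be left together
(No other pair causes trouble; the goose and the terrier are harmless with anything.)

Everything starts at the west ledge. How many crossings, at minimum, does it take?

Counting alone: the guide can take at most 1 across per trip to the east ledge, so moving all 5 needs at least 5 loaded trips out, with a return between consecutive ones — at least 9 crossings.
The safety rule pushes this higher. Following every safe sequence of crossings, the most of the 5 that can be at the east ledge as the rope basket arrives there on crossing 9 is 4 — never all 5.
So no plan with fewer than 11 crossings exists, and this one achieves 11:
1. Guide goes to the east ledge with the fox.  [the west ledge: the cabbage, the goose, the terrier, the wolf | the east ledge: the fox]
2. Guide goes back to the west ledge alone.  [the west ledge: the cabbage, the goose, the terrier, the wolf | the east ledge: the fox]
3. Guide goes to the east ledge with the wolf.  [the west ledge: the cabbage, the goose, the terrier | the east ledge: the fox, the wolf]
4. Guide goes back to the west ledge with the fox.  [the west ledge: the cabbage, the fox, the goose, the terrier | the east ledge: the wolf]
5. Guide goes to the east ledge with the cabbage.  [the west ledge: the fox, the goose, the terrier | the east ledge: the cabbage, the wolf]
6. Guide goes back to the west ledge alone.  [the west ledge: the fox, the goose, the terrier | the east ledge: the cabbage, the wolf]
7. Guide goes to the east ledge with the goose.  [the west ledge: the fox, the terrier | the east ledge: the cabbage, the goose, the wolf]
8. Guide goes back to the west ledge alone.  [the west ledge: the fox, the terrier | the east ledge: the cabbage, the goose, the wolf]
9. Guide goes to the east ledge with the terrier.  [the west ledge: the fox | the east ledge: the cabbage, the goose, the terrier, the wolf]
10. Guide goes back to the west ledge alone.  [the west ledge: the fox | the east ledge: the cabbage, the goose, the terrier, the wolf]
11. Guide goes to the east ledge with the fox.  [the west ledge: — | the east ledge: the cabbage, the fox, the goose, the terrier, the wolf]

11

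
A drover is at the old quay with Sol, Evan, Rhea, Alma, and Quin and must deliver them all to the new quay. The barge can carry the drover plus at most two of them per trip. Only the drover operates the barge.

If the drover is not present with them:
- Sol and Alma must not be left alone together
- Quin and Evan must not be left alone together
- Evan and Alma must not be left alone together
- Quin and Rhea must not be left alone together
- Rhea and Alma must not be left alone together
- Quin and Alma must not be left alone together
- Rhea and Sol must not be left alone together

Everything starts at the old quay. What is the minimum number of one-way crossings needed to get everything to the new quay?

Whatever the first load, the items left behind include a forbidden pair without the drover. No opening move is safe, so no plan exists.

impossible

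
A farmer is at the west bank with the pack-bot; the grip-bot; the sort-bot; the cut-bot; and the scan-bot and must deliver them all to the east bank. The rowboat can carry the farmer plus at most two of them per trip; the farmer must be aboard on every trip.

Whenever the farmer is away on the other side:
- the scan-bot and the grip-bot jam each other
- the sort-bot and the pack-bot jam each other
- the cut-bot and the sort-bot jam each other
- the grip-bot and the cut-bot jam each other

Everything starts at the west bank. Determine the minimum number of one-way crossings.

Counting alone: the farmer can take at most 2 across per trip to the east bank, so moving all 5 needs at least 3 loaded trips out, with a return between consecutive ones — at least 5 crossings.
The safety rule pushes this higher. Following every safe sequence of crossings, the most of the 5 that can be at the east bank as the rowboat arrives there on crossing 5 is 4 — never all 5.
So no plan with fewer than 7 crossings exists, and this one achieves 7:
1. Farmer goes to the east bank with the grip-bot and the sort-bot.  [the west bank: the cut-bot, the pack-bot, the scan-bot | the east bank: the grip-bot, the sort-bot]
2. Farmer goes back to the west bank alone.  [the west bank: the cut-bot, the pack-bot, the scan-bot | the east bank: the grip-bot, the sort-bot]
3. Farmer goes to the east bank with the pack-bot.  [the west bank: the cut-bot, the scan-bot | the east bank: the grip-bot, the pack-bot, the sort-bot]
4. Farmer goes back to the west bank with the sort-bot.  [the west bank: the cut-bot, the scan-bot, the sort-bot | the east bank: the grip-bot, the pack-bot]
5. Farmer goes to the east bank with the cut-bot and the scan-bot.  [the west bank: the sort-bot | the east bank: the cut-bot, the grip-bot, the pack-bot, the scan-bot]
6. Farmer goes back to the west bank with the grip-bot.  [the west bank: the grip-bot, the sort-bot | the east bank: the cut-bot, the pack-bot, the scan-bot]
7. Farmer goes to the east bank with the grip-bot and the sort-bot.  [the west bank: — | the east bank: the cut-bot, the grip-bot, the pack-bot, the scan-bot, the sort-bot]

7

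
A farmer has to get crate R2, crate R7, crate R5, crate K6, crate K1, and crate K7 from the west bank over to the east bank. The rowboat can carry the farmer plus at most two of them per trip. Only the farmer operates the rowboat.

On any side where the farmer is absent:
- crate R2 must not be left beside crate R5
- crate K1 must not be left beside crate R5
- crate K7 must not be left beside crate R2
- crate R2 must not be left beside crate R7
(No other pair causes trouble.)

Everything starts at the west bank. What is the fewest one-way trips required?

7

Counting alone: the farmer can take at most 2 across per trip to the east bank, so moving all 6 needs at least 3 loaded trips out, with a return between consecutive ones — at least 5 crossings.
The safety rule pushes this higher. Following every safe sequence of crossings, the most of the 6 that can be at the east bank as the rowboat arrives there on crossing 5 is 5 — never all 6.
So no plan with fewer than 7 crossings exists, and this one achieves 7:
1. Farmer goes to the east bank with crate R2 and crate R5.
2. Farmer goes back to the west bank with crate R2.
3. Farmer goes to the east bank with crate R2 and crate R7.
4. Farmer goes back to the west bank with crate R2.
5. Farmer goes to the east bank with crate K6 and crate K7.
6. Farmer goes back to the west bank alone.
7. Farmer goes to the east bank with crate K1 and crate R2.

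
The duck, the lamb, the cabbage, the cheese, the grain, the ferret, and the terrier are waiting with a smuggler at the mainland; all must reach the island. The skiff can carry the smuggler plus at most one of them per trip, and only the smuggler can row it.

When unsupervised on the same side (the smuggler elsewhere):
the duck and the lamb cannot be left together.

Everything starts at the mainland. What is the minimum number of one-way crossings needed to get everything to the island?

Counting alone: the smuggler can take at most 1 across per trip to the island, so moving all 7 needs at least 7 loaded trips out, with a return between consecutive ones — at least 13 crossings.
The plan below uses exactly 13 crossings, so it is optimal:
1. Smuggler goes to the island with the duck.  [the mainland: the cabbage, the cheese, the ferret, the grain, the lamb, the terrier | the island: the duck]
2. Smuggler goes back to the mainland alone.  [the mainland: the cabbage, the cheese, the ferret, the grain, the lamb, the terrier | the island: the duck]
3. Smuggler goes to the island with the cabbage.  [the mainland: the cheese, the ferret, the grain, the lamb, the terrier | the island: the cabbage, the duck]
4. Smuggler goes back to the mainland alone.  [the mainland: the cheese, the ferret, the grain, the lamb, the terrier | the island: the cabbage, the duck]
5. Smuggler goes to the island with the cheese.  [the mainland: the ferret, the grain, the lamb, the terrier | the island: the cabbage, the cheese, the duck]
6. Smuggler goes back to the mainland alone.  [the mainland: the ferret, the grain, the lamb, the terrier | the island: the cabbage, the cheese, the duck]
7. Smuggler goes to the island with the grain.  [the mainland: the ferret, the lamb, the terrier | the island: the cabbage, the cheese, the duck, the grain]
8. Smuggler goes back to the mainland alone.  [the mainland: the ferret, the lamb, the terrier | the island: the cabbage, the cheese, the duck, the grain]
9. Smuggler goes to the island with the ferret.  [the mainland: the lamb, the terrier | the island: the cabbage, the cheese, the duck, the ferret, the grain]
10. Smuggler goes back to the mainland alone.  [the mainland: the lamb, the terrier | the island: the cabbage, the cheese, the duck, the ferret, the grain]
11. Smuggler goes to the island with the terrier.  [the mainland: the lamb | the island: the cabbage, the cheese, the duck, the ferret, the grain, the terrier]
12. Smuggler goes back to the mainland alone.  [the mainland: the lamb | the island: the cabbage, the cheese, the duck, the ferret, the grain, the terrier]
13. Smuggler goes to the island with the lamb.  [the mainland: — | the island: the cabbage, the cheese, the duck, the ferret, the grain, the lamb, the terrier]

13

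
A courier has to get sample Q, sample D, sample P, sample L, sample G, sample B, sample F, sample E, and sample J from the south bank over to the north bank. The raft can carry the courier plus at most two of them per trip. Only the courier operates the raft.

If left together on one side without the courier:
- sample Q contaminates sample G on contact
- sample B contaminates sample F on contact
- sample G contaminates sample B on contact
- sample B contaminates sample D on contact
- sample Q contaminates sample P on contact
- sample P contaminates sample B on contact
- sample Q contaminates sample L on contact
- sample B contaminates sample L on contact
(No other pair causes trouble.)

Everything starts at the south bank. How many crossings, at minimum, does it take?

11

Counting alone: the courier can take at most 2 across per trip to the north bank, so moving all 9 needs at least 5 loaded trips out, with a return between consecutive ones — at least 9 crossings.
The safety rule pushes this higher. Following every safe sequence of crossings, the most of the 9 that can be at the north bank as the raft arrives there on crossing 9 is 7 — never all 9.
So no plan with fewer than 11 crossings exists, and this one achieves 11:
1. Courier goes to the north bank with sample B and sample Q.
2. Courier goes back to the south bank alone.
3. Courier goes to the north bank with sample D and sample F.
4. Courier goes back to the south bank with sample B.
5. Courier goes to the north bank with sample B and sample P.
6. Courier goes back to the south bank with sample B and sample Q.
7. Courier goes to the north bank with sample G and sample L.
8. Courier goes back to the south bank alone.
9. Courier goes to the north bank with sample E and sample J.
10. Courier goes back to the south bank alone.
11. Courier goes to the north bank with sample B and sample Q.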